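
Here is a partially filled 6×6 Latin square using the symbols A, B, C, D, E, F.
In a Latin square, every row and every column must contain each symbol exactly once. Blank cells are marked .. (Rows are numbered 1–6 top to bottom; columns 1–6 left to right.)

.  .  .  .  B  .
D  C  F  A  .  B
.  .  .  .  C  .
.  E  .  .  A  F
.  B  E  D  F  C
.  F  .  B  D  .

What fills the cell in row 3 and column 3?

B

Row 2, column 5: row 2 has {A, B, C, D, F} and column 5 has {A, B, C, D, F}, leaving only E.
Row 4, column 4: row 4 has {A, E, F} and column 4 has {A, B, D}, leaving only C.
Row 4, column 1: row 4 has {A, C, E, F} and column 1 has {D}, leaving only B.
Row 4, column 3: row 4 has {A, B, C, E, F} and column 3 has {E, F}, leaving only D.
Row 5, column 1: row 5 has {B, C, D, E, F} and column 1 has {B, D}, leaving only A.
Row 3, column 3 is narrowed to {A, B}.
If it were A, then row 6, column 3 would be left with no valid symbol.
So row 3, column 3 must be B.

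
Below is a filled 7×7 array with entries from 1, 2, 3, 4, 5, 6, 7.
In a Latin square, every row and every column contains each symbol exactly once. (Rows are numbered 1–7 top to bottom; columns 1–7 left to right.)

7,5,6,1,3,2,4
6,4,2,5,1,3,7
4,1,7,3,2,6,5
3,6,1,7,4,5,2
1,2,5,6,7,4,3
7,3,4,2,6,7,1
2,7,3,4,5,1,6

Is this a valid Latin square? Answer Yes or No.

No

Column 1 contains 7 twice (at rows 1 and 6), so it is not a permutation.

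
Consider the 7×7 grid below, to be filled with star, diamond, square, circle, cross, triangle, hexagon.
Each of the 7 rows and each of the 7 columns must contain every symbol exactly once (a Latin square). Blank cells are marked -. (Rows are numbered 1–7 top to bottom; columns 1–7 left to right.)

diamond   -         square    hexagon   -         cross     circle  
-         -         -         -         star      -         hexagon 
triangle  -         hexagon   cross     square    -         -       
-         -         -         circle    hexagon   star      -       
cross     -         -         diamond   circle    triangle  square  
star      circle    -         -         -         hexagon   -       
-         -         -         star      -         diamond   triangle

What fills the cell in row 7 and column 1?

Row 1, column 5: row 1 has {diamond, square, circle, cross, hexagon} and column 5 has {star, square, circle, hexagon}, leaving only triangle.
Row 1, column 2: row 1 has {diamond, square, circle, cross, triangle, hexagon} and column 2 has {circle}, leaving only star.
Row 3, column 2: row 3 has {square, cross, triangle, hexagon} and column 2 has {star, circle}, leaving only diamond.
Row 3, column 6: row 3 has {diamond, square, cross, triangle, hexagon} and column 6 has {star, diamond, cross, triangle, hexagon}, leaving only circle.
Row 2, column 6: row 2 has {star, hexagon} and column 6 has {star, diamond, circle, cross, triangle, hexagon}, leaving only square.
Row 2, column 1: row 2 has {star, square, hexagon} and column 1 has {star, diamond, cross, triangle}, leaving only circle.
Row 2, column 4: row 2 has {star, square, circle, hexagon} and column 4 has {star, diamond, circle, cross, hexagon}, leaving only triangle.
Row 2, column 2: row 2 has {star, square, circle, triangle, hexagon} and column 2 has {star, diamond, circle}, leaving only cross.
Row 2, column 3: row 2 has {star, square, circle, cross, triangle, hexagon} and column 3 has {square, hexagon}, leaving only diamond.
Row 3, column 7: row 3 has {diamond, square, circle, cross, triangle, hexagon} and column 7 has {square, circle, triangle, hexagon}, leaving only star.
Row 4, column 1: row 4 has {star, circle, hexagon} and column 1 has {star, diamond, circle, cross, triangle}, leaving only square.
Row 7 already has {star, diamond, triangle} and column 1 already has {star, diamond, square, circle, cross, triangle}, so row 7, column 1 must be hexagon.

hexagon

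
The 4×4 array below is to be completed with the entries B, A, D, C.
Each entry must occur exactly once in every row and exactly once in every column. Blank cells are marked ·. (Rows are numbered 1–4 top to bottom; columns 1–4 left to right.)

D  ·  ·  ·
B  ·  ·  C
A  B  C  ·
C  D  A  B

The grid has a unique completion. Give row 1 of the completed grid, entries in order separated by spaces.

Row 1, column 3: row 1 has {D} and column 3 has {A, C}, leaving only B.
Row 1, column 4: row 1 has {B, D} and column 4 has {B, C}, leaving only A.
Row 1, column 2: row 1 has {B, A, D} and column 2 has {B, D}, leaving only C.
So row 1 reads: D C B A.

D C B A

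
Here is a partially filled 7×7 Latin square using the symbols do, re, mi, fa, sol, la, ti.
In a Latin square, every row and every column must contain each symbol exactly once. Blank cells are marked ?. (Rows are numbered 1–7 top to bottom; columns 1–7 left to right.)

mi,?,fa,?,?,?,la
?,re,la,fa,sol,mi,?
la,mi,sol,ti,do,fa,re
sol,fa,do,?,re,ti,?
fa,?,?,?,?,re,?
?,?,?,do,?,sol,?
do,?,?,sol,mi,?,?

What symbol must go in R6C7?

ti

Row 1, column 4: row 1 has {mi, fa, la} and column 4 has {do, fa, sol, ti}, leaving only re.
Row 1, column 5: row 1 has {re, mi, fa, la} and column 5 has {do, re, mi, sol}, leaving only ti.
Row 1, column 6: row 1 has {re, mi, fa, la, ti} and column 6 has {re, mi, fa, sol, ti}, leaving only do.
Row 1, column 2: row 1 has {do, re, mi, fa, la, ti} and column 2 has {re, mi, fa}, leaving only sol.
Row 2, column 1: row 2 has {re, mi, fa, sol, la} and column 1 has {do, mi, fa, sol, la}, leaving only ti.
Row 2, column 7: row 2 has {re, mi, fa, sol, la, ti} and column 7 has {re, la}, leaving only do.
Row 4, column 7: row 4 has {do, re, fa, sol, ti} and column 7 has {do, re, la}, leaving only mi.
Row 4, column 4: row 4 has {do, re, mi, fa, sol, ti} and column 4 has {do, re, fa, sol, ti}, leaving only la.
Row 5, column 4: row 5 has {re, fa} and column 4 has {do, re, fa, sol, la, ti}, leaving only mi.
Row 5, column 3: row 5 has {re, mi, fa} and column 3 has {do, fa, sol, la}, leaving only ti.
Row 5, column 5: row 5 has {re, mi, fa, ti} and column 5 has {do, re, mi, sol, ti}, leaving only la.
Row 5, column 2: row 5 has {re, mi, fa, la, ti} and column 2 has {re, mi, fa, sol}, leaving only do.
Row 5, column 7: row 5 has {do, re, mi, fa, la, ti} and column 7 has {do, re, mi, la}, leaving only sol.
Row 6, column 1: row 6 has {do, sol} and column 1 has {do, mi, fa, sol, la, ti}, leaving only re.
Row 6, column 3: row 6 has {do, re, sol} and column 3 has {do, fa, sol, la, ti}, leaving only mi.
Row 6, column 5: row 6 has {do, re, mi, sol} and column 5 has {do, re, mi, sol, la, ti}, leaving only fa.
Row 6 already has {do, re, mi, fa, sol} and column 7 already has {do, re, mi, sol, la}, so row 6, column 7 must be ti.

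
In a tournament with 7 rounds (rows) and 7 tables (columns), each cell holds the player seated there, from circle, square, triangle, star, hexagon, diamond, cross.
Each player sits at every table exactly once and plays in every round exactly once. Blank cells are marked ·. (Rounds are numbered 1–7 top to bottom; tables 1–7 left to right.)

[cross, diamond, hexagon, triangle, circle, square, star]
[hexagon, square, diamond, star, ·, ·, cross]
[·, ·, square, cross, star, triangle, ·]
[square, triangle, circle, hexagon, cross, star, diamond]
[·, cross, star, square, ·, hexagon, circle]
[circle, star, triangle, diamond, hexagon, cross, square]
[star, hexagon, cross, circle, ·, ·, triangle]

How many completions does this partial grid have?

Round 2, table 5: eliminating its round and table leaves {triangle}.
Round 2, table 6: eliminating its round and table leaves {circle}.
Round 3, table 1: eliminating its round and table leaves {diamond}.
Round 3, table 2: eliminating its round and table leaves {circle}.
Round 3, table 7: eliminating its round and table leaves {hexagon}.
Round 5, table 1: eliminating its round and table leaves {triangle, diamond}.
Round 5, table 5: eliminating its round and table leaves {triangle, diamond}.
Round 7, table 5: eliminating its round and table leaves {square, diamond}.
Round 7, table 6: eliminating its round and table leaves {diamond}.
Only one assignment across all blanks avoids any round or table repeat, giving 1 completion.

1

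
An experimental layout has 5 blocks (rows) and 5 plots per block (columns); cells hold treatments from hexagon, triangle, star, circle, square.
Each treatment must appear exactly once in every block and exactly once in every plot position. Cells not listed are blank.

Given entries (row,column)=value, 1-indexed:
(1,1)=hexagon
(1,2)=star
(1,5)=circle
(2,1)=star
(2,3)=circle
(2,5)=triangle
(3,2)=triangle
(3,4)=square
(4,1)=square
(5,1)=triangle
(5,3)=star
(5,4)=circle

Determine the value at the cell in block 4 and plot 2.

Block 1, plot 4: block 1 has {hexagon, star, circle} and plot 4 has {circle, square}, leaving only triangle.
Block 1, plot 3: block 1 has {hexagon, triangle, star, circle} and plot 3 has {star, circle}, leaving only square.
Block 2, plot 4: block 2 has {triangle, star, circle} and plot 4 has {triangle, circle, square}, leaving only hexagon.
Block 2, plot 2: block 2 has {hexagon, triangle, star, circle} and plot 2 has {triangle, star}, leaving only square.
Block 3, plot 1: block 3 has {triangle, square} and plot 1 has {hexagon, triangle, star, square}, leaving only circle.
Block 3, plot 3: block 3 has {triangle, circle, square} and plot 3 has {star, circle, square}, leaving only hexagon.
Block 3, plot 5: block 3 has {hexagon, triangle, circle, square} and plot 5 has {triangle, circle}, leaving only star.
Block 4, plot 3: block 4 has {square} and plot 3 has {hexagon, star, circle, square}, leaving only triangle.
Block 4, plot 4: block 4 has {triangle, square} and plot 4 has {hexagon, triangle, circle, square}, leaving only star.
Block 4, plot 5: block 4 has {triangle, star, square} and plot 5 has {triangle, star, circle}, leaving only hexagon.
Block 4 already has {hexagon, triangle, star, square} and plot 2 already has {triangle, star, square}, so block 4, plot 2 must be circle.

circle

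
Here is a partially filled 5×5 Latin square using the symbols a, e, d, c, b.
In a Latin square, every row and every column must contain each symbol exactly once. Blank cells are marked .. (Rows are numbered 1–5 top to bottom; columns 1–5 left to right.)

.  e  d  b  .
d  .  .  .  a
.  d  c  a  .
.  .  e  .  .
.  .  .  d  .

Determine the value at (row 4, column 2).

Row 1, column 5: row 1 has {e, d, b} and column 5 has {a}, leaving only c.
Row 1, column 1: row 1 has {e, d, c, b} and column 1 has {d}, leaving only a.
Row 2, column 3: row 2 has {a, d} and column 3 has {e, d, c}, leaving only b.
Row 2, column 2: row 2 has {a, d, b} and column 2 has {e, d}, leaving only c.
Row 2, column 4: row 2 has {a, d, c, b} and column 4 has {a, d, b}, leaving only e.
Row 4, column 4: row 4 has {e} and column 4 has {a, e, d, b}, leaving only c.
Row 4, column 1: row 4 has {e, c} and column 1 has {a, d}, leaving only b.
Row 4 already has {e, c, b} and column 2 already has {e, d, c}, so row 4, column 2 must be a.

a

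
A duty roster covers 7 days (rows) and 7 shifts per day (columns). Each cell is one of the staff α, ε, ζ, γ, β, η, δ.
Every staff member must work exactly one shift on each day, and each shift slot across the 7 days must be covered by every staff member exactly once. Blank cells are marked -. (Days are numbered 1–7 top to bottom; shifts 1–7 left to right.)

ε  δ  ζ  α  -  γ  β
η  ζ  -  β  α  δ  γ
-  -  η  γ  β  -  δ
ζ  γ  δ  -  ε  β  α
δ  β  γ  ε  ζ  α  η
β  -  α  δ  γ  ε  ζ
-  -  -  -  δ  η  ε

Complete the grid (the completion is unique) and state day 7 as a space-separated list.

Day 7, shift 2: day 7 has {ε, η, δ} and shift 2 has {ζ, γ, β, δ}, leaving only α.
Day 7, shift 1: day 7 has {α, ε, η, δ} and shift 1 has {ε, ζ, β, η, δ}, leaving only γ.
Day 7, shift 3: day 7 has {α, ε, γ, η, δ} and shift 3 has {α, ζ, γ, η, δ}, leaving only β.
Day 7, shift 4: day 7 has {α, ε, γ, β, η, δ} and shift 4 has {α, ε, γ, β, δ}, leaving only ζ.
So day 7 reads: γ α β ζ δ η ε.

γ α β ζ δ η ε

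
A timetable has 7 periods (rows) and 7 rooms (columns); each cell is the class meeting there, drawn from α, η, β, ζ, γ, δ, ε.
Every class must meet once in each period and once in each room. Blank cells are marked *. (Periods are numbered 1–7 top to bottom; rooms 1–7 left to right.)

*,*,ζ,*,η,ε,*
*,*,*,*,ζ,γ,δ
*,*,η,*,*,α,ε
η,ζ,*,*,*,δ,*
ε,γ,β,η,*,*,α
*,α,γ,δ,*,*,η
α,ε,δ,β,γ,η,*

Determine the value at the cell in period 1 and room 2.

β

Period 2, room 1: period 2 has {ζ, γ, δ} and room 1 has {α, η, ε}, leaving only β.
Period 2, room 2: period 2 has {β, ζ, γ, δ} and room 2 has {α, ζ, γ, ε}, leaving only η.
Period 5, room 5: period 5 has {α, η, β, γ, ε} and room 5 has {η, ζ, γ}, leaving only δ.
Period 3, room 5: period 3 has {α, η, ε} and room 5 has {η, ζ, γ, δ}, leaving only β.
Period 3, room 2: period 3 has {α, η, β, ε} and room 2 has {α, η, ζ, γ, ε}, leaving only δ.
Period 1 already has {η, ζ, ε} and room 2 already has {α, η, ζ, γ, δ, ε}, so period 1, room 2 must be β.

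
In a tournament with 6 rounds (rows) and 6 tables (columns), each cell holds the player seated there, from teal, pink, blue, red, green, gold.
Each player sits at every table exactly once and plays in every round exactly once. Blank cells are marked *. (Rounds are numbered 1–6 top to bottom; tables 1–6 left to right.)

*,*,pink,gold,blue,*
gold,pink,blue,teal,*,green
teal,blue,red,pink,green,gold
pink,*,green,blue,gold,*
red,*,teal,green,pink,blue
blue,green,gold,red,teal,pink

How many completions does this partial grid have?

Round 1, table 1: eliminating its round and table leaves {green}.
Round 1, table 2: eliminating its round and table leaves {teal, red}.
Round 1, table 6: eliminating its round and table leaves {teal, red}.
Round 2, table 5: eliminating its round and table leaves {red}.
Round 4, table 2: eliminating its round and table leaves {teal, red}.
Round 4, table 6: eliminating its round and table leaves {teal, red}.
Round 5, table 2: eliminating its round and table leaves {gold}.
Enumerating the assignments across these blanks that avoid any round or table repeat gives 2 completions.

2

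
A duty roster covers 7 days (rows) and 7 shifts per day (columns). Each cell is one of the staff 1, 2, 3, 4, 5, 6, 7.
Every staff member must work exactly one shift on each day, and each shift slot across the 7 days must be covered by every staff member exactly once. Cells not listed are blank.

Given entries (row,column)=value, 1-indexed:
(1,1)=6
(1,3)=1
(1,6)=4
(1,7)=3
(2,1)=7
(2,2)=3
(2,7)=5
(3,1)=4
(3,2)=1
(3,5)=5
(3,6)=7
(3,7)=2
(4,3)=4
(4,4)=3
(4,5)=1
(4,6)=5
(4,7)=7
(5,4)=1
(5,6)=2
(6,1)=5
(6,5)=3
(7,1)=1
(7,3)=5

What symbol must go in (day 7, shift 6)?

3

Day 3, shift 4: day 3 has {1, 2, 4, 5, 7} and shift 4 has {1, 3}, leaving only 6.
Day 3, shift 3: day 3 has {1, 2, 4, 5, 6, 7} and shift 3 has {1, 4, 5}, leaving only 3.
Day 4, shift 1: day 4 has {1, 3, 4, 5, 7} and shift 1 has {1, 4, 5, 6, 7}, leaving only 2.
Day 4, shift 2: day 4 has {1, 2, 3, 4, 5, 7} and shift 2 has {1, 3}, leaving only 6.
Day 5, shift 1: day 5 has {1, 2} and shift 1 has {1, 2, 4, 5, 6, 7}, leaving only 3.
Day 7, shift 6 is narrowed to {3, 6}.
If it were 6, then day 6, shift 6 would be left with no valid symbol.
So day 7, shift 6 must be 3.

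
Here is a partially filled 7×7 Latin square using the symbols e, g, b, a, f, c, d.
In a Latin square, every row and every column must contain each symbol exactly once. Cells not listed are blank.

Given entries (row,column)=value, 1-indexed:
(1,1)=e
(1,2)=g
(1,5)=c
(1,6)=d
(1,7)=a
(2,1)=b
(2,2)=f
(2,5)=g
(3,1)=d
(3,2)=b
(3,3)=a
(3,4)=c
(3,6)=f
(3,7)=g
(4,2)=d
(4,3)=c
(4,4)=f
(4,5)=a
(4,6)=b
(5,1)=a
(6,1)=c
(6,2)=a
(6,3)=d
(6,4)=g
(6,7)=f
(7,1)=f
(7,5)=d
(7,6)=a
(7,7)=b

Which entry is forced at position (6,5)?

Row 1, column 4: row 1 has {e, g, a, c, d} and column 4 has {g, f, c}, leaving only b.
Row 1, column 3: row 1 has {e, g, b, a, c, d} and column 3 has {a, c, d}, leaving only f.
Row 2, column 3: row 2 has {g, b, f} and column 3 has {a, f, c, d}, leaving only e.
Row 2, column 6: row 2 has {e, g, b, f} and column 6 has {b, a, f, d}, leaving only c.
Row 2, column 7: row 2 has {e, g, b, f, c} and column 7 has {g, b, a, f}, leaving only d.
Row 2, column 4: row 2 has {e, g, b, f, c, d} and column 4 has {g, b, f, c}, leaving only a.
Row 3, column 5: row 3 has {g, b, a, f, c, d} and column 5 has {g, a, c, d}, leaving only e.
Row 6 already has {g, a, f, c, d} and column 5 already has {e, g, a, c, d}, so row 6, column 5 must be b.

b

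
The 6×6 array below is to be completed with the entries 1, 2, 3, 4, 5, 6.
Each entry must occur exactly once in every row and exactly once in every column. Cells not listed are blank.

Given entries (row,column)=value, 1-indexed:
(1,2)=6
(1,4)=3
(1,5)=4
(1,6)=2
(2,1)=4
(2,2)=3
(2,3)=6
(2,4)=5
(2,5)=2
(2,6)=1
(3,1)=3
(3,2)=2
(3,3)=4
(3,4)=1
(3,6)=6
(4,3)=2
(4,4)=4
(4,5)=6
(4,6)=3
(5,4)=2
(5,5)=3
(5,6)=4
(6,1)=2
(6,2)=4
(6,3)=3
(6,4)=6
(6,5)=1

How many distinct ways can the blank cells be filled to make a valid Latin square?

Row 1, column 1: eliminating its row and column leaves {1, 5}.
Row 1, column 3: eliminating its row and column leaves {1, 5}.
Row 3, column 5: eliminating its row and column leaves {5}.
Row 4, column 1: eliminating its row and column leaves {1, 5}.
Row 4, column 2: eliminating its row and column leaves {1, 5}.
Row 5, column 1: eliminating its row and column leaves {1, 5, 6}.
Row 5, column 2: eliminating its row and column leaves {1, 5}.
Row 5, column 3: eliminating its row and column leaves {1, 5}.
Row 6, column 6: eliminating its row and column leaves {5}.
Enumerating the assignments across these blanks that avoid any row or column repeat gives 2 completions.

2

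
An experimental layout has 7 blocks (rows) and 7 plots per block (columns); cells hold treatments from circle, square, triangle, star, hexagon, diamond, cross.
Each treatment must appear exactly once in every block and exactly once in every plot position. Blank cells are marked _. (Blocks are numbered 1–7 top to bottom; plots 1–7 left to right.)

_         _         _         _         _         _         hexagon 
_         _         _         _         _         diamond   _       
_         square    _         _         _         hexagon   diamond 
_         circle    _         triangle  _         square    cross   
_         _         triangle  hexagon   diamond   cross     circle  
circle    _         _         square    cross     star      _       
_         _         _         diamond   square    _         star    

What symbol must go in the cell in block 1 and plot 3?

Block 5, plot 2: block 5 has {circle, triangle, hexagon, diamond, cross} and plot 2 has {circle, square}, leaving only star.
Block 5, plot 1: block 5 has {circle, triangle, star, hexagon, diamond, cross} and plot 1 has {circle}, leaving only square.
Block 6, plot 7: block 6 has {circle, square, star, cross} and plot 7 has {circle, star, hexagon, diamond, cross}, leaving only triangle.
Block 2, plot 7: block 2 has {diamond} and plot 7 has {circle, triangle, star, hexagon, diamond, cross}, leaving only square.
Block 1, plot 3 is narrowed to {circle, square, star, diamond, cross}.
If it were circle, then block 1, plot 2 would be left with no valid symbol.
If it were star, propagating the remaining blanks reaches a contradiction.
If it were diamond, propagating the remaining blanks reaches a contradiction.
If it were cross, propagating the remaining blanks reaches a contradiction.
So block 1, plot 3 must be square.

square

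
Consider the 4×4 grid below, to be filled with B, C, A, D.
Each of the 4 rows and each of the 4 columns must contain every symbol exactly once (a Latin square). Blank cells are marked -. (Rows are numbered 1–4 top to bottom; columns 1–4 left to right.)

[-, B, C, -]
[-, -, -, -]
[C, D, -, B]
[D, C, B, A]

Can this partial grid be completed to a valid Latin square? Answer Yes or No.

No row or column among the givens repeats a symbol, and propagating forced cells runs into no contradiction.
One valid completion exists (for instance, A B C D / B A D C / C D A B / D C B A).

Yes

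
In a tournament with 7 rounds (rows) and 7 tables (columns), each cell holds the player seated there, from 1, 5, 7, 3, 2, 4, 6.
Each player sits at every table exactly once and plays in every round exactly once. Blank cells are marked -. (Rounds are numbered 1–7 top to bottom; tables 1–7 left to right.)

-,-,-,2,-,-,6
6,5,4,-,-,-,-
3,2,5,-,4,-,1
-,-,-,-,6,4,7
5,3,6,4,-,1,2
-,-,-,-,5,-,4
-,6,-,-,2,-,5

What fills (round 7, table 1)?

Round 2, table 7: round 2 has {5, 4, 6} and table 7 has {1, 5, 7, 2, 4, 6}, leaving only 3.
Round 4, table 2: round 4 has {7, 4, 6} and table 2 has {5, 3, 2, 6}, leaving only 1.
Round 4, table 1: round 4 has {1, 7, 4, 6} and table 1 has {5, 3, 6}, leaving only 2.
Round 4, table 3: round 4 has {1, 7, 2, 4, 6} and table 3 has {5, 4, 6}, leaving only 3.
Round 4, table 4: round 4 has {1, 7, 3, 2, 4, 6} and table 4 has {2, 4}, leaving only 5.
Round 5, table 5: round 5 has {1, 5, 3, 2, 4, 6} and table 5 has {5, 2, 4, 6}, leaving only 7.
Round 2, table 5: round 2 has {5, 3, 4, 6} and table 5 has {5, 7, 2, 4, 6}, leaving only 1.
Round 1, table 5: round 1 has {2, 6} and table 5 has {1, 5, 7, 2, 4, 6}, leaving only 3.
Round 2, table 4: round 2 has {1, 5, 3, 4, 6} and table 4 has {5, 2, 4}, leaving only 7.
Round 2, table 6: round 2 has {1, 5, 7, 3, 4, 6} and table 6 has {1, 4}, leaving only 2.
Round 3, table 4: round 3 has {1, 5, 3, 2, 4} and table 4 has {5, 7, 2, 4}, leaving only 6.
Round 3, table 6: round 3 has {1, 5, 3, 2, 4, 6} and table 6 has {1, 2, 4}, leaving only 7.
Round 1, table 6: round 1 has {3, 2, 6} and table 6 has {1, 7, 2, 4}, leaving only 5.
Round 6, table 2: round 6 has {5, 4} and table 2 has {1, 5, 3, 2, 6}, leaving only 7.
Round 1, table 2: round 1 has {5, 3, 2, 6} and table 2 has {1, 5, 7, 3, 2, 6}, leaving only 4.
Round 6, table 1: round 6 has {5, 7, 4} and table 1 has {5, 3, 2, 6}, leaving only 1.
Round 1, table 1: round 1 has {5, 3, 2, 4, 6} and table 1 has {1, 5, 3, 2, 6}, leaving only 7.
Round 7 already has {5, 2, 6} and table 1 already has {1, 5, 7, 3, 2, 6}, so round 7, table 1 must be 4.

4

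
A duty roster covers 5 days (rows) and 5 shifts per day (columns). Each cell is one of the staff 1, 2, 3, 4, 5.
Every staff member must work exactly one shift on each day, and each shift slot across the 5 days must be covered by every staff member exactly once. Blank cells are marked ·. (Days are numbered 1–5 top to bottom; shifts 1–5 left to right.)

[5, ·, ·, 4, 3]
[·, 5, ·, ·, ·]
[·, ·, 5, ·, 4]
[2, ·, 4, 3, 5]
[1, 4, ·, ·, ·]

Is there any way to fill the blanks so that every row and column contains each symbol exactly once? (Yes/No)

Day 3, shift 1: day 3 has {4, 5} and shift 1 has {1, 2, 5}, so it must be 3.
Day 2, shift 1: day 2 has {5} and shift 1 has {1, 2, 3, 5}, so it must be 4.
Day 4, shift 2: day 4 has {2, 3, 4, 5} and shift 2 has {4, 5}, so it must be 1.
Day 1, shift 2: day 1 has {3, 4, 5} and shift 2 has {1, 4, 5}, so it must be 2.
Now day 3, shift 2: day 3 together with shift 2 already contain {1, 2, 3, 4, 5} — every symbol — so nothing can go there. The grid has no valid completion.

No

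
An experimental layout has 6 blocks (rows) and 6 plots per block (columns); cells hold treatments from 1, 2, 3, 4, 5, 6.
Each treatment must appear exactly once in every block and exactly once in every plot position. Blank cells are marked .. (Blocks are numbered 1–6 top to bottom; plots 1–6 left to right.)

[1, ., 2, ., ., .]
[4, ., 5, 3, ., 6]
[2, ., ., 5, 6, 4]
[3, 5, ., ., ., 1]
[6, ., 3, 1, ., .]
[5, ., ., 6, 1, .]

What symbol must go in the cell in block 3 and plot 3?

1

Block 3 already has {2, 4, 5, 6} and plot 3 already has {2, 3, 5}, so block 3, plot 3 must be 1.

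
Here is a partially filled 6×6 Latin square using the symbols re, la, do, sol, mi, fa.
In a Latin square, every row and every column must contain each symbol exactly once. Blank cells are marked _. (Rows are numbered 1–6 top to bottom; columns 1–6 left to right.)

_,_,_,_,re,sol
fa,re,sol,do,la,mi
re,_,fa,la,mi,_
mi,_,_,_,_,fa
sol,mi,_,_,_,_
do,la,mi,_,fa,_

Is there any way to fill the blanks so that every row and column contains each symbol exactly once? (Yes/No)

Yes

No row or column among the givens repeats a symbol, and propagating forced cells runs into no contradiction.
One valid completion exists (for instance, la fa do mi re sol / fa re sol do la mi / re sol fa la mi do / mi do la re sol fa / sol mi re fa do la / do la mi sol fa re).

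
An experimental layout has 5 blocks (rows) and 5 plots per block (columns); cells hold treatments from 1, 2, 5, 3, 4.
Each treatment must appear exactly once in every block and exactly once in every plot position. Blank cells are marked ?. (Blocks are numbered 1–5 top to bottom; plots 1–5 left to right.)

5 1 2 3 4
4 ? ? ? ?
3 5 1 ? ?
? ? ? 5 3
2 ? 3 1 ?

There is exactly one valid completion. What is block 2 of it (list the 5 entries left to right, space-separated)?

4 3 5 2 1

Block 2, plot 3: block 2 has {4} and plot 3 has {1, 2, 3}, leaving only 5.
Block 2, plot 4: block 2 has {5, 4} and plot 4 has {1, 5, 3}, leaving only 2.
Block 2, plot 2: block 2 has {2, 5, 4} and plot 2 has {1, 5}, leaving only 3.
Block 2, plot 5: block 2 has {2, 5, 3, 4} and plot 5 has {3, 4}, leaving only 1.
So block 2 reads: 4 3 5 2 1.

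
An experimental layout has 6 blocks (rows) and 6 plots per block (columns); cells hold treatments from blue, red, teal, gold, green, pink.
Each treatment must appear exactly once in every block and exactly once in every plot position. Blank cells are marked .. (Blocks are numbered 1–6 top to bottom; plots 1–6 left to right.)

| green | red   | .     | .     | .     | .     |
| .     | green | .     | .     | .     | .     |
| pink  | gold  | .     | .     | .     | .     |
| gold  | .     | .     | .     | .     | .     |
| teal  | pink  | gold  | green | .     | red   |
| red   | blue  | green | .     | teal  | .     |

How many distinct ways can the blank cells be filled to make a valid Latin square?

Block 1, plot 3: eliminating its block and plot leaves {blue, teal, pink}.
Block 1, plot 4: eliminating its block and plot leaves {blue, teal, gold, pink}.
Block 1, plot 5: eliminating its block and plot leaves {blue, gold, pink}.
Block 1, plot 6: eliminating its block and plot leaves {blue, teal, gold, pink}.
Block 2, plot 1: eliminating its block and plot leaves {blue}.
Block 2, plot 3: eliminating its block and plot leaves {blue, red, teal, pink}.
Block 2, plot 4: eliminating its block and plot leaves {blue, red, teal, gold, pink}.
Block 2, plot 5: eliminating its block and plot leaves {blue, red, gold, pink}.
Block 2, plot 6: eliminating its block and plot leaves {blue, teal, gold, pink}.
Block 3, plot 3: eliminating its block and plot leaves {blue, red, teal}.
Block 3, plot 4: eliminating its block and plot leaves {blue, red, teal}.
Block 3, plot 5: eliminating its block and plot leaves {blue, red, green}.
Block 3, plot 6: eliminating its block and plot leaves {blue, teal, green}.
Block 4, plot 2: eliminating its block and plot leaves {teal}.
Block 4, plot 3: eliminating its block and plot leaves {blue, red, teal, pink}.
Block 4, plot 4: eliminating its block and plot leaves {blue, red, teal, pink}.
Block 4, plot 5: eliminating its block and plot leaves {blue, red, green, pink}.
Block 4, plot 6: eliminating its block and plot leaves {blue, teal, green, pink}.
Block 5, plot 5: eliminating its block and plot leaves {blue}.
Block 6, plot 4: eliminating its block and plot leaves {gold, pink}.
Block 6, plot 6: eliminating its block and plot leaves {gold, pink}.
Enumerating the assignments across these blanks that avoid any block or plot repeat gives 34 completions.

34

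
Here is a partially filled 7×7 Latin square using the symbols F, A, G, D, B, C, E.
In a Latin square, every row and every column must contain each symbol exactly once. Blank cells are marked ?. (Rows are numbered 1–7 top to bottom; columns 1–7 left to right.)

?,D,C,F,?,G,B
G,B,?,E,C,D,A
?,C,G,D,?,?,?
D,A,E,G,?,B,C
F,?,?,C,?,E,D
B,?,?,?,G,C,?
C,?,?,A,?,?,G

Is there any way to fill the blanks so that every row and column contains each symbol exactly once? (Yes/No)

No

Row 6, column 4: row 6 together with column 4 already contain {F, A, G, D, B, C, E} — every symbol — so nothing can go there. The grid has no valid completion.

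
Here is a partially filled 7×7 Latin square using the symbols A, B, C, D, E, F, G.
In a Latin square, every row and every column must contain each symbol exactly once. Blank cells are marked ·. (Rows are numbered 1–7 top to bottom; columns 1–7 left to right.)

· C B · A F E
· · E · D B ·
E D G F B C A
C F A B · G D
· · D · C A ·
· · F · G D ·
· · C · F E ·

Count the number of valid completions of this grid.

Row 1, column 1: eliminating its row and column leaves {D, G}.
Row 1, column 4: eliminating its row and column leaves {D, G}.
Row 2, column 1: eliminating its row and column leaves {A, F, G}.
Row 2, column 2: eliminating its row and column leaves {A, G}.
Row 2, column 4: eliminating its row and column leaves {A, C, G}.
Row 2, column 7: eliminating its row and column leaves {C, F, G}.
Row 4, column 5: eliminating its row and column leaves {E}.
Row 5, column 1: eliminating its row and column leaves {B, F, G}.
Row 5, column 2: eliminating its row and column leaves {B, E, G}.
Row 5, column 4: eliminating its row and column leaves {E, G}.
Row 5, column 7: eliminating its row and column leaves {B, F, G}.
Row 6, column 1: eliminating its row and column leaves {A, B}.
Row 6, column 2: eliminating its row and column leaves {A, B, E}.
Row 6, column 4: eliminating its row and column leaves {A, C, E}.
Row 6, column 7: eliminating its row and column leaves {B, C}.
Row 7, column 1: eliminating its row and column leaves {A, B, D, G}.
Row 7, column 2: eliminating its row and column leaves {A, B, G}.
Row 7, column 4: eliminating its row and column leaves {A, D, G}.
Row 7, column 7: eliminating its row and column leaves {B, G}.
Enumerating the assignments across these blanks that avoid any row or column repeat gives 9 completions.

9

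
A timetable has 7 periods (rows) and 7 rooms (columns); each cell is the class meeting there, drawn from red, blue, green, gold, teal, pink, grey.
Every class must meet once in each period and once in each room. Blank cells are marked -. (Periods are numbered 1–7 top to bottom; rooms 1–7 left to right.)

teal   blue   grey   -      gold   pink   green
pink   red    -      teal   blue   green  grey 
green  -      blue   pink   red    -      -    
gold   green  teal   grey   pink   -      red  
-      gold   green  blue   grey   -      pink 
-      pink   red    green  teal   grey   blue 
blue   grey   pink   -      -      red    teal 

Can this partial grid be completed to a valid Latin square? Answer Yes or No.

No

Period 6, room 1: period 6 together with room 1 already contain {red, blue, green, gold, teal, pink, grey} — every symbol — so nothing can go there. The grid has no valid completion.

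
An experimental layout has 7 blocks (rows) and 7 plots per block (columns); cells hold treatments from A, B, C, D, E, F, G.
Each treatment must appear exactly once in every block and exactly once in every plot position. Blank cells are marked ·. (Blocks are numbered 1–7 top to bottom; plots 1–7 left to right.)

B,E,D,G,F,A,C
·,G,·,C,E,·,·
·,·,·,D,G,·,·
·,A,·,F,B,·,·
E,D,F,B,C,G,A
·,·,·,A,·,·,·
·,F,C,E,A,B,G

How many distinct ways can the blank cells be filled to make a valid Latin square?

Block 2, plot 1: eliminating its block and plot leaves {A, D, F}.
Block 2, plot 3: eliminating its block and plot leaves {A, B}.
Block 2, plot 6: eliminating its block and plot leaves {D, F}.
Block 2, plot 7: eliminating its block and plot leaves {B, D, F}.
Block 3, plot 1: eliminating its block and plot leaves {A, C, F}.
Block 3, plot 2: eliminating its block and plot leaves {B, C}.
Block 3, plot 3: eliminating its block and plot leaves {A, B, E}.
Block 3, plot 6: eliminating its block and plot leaves {C, E, F}.
Block 3, plot 7: eliminating its block and plot leaves {B, E, F}.
Block 4, plot 1: eliminating its block and plot leaves {C, D, G}.
Block 4, plot 3: eliminating its block and plot leaves {E, G}.
Block 4, plot 6: eliminating its block and plot leaves {C, D, E}.
Block 4, plot 7: eliminating its block and plot leaves {D, E}.
Block 6, plot 1: eliminating its block and plot leaves {C, D, F, G}.
Block 6, plot 2: eliminating its block and plot leaves {B, C}.
Block 6, plot 3: eliminating its block and plot leaves {B, E, G}.
Block 6, plot 5: eliminating its block and plot leaves {D}.
Block 6, plot 6: eliminating its block and plot leaves {C, D, E, F}.
Block 6, plot 7: eliminating its block and plot leaves {B, D, E, F}.
Block 7, plot 1: eliminating its block and plot leaves {D}.
Enumerating the assignments across these blanks that avoid any block or plot repeat gives 8 completions.

8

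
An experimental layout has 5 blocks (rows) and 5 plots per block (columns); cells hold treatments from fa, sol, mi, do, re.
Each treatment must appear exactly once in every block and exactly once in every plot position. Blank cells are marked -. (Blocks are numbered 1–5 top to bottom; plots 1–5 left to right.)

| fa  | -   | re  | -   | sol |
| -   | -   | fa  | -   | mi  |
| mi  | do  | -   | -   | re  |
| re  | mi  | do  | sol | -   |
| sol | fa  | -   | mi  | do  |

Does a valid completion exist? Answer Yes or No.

No

Block 1, plot 2: block 1 together with plot 2 already contain {fa, sol, mi, do, re} — every symbol — so nothing can go there. The grid has no valid completion.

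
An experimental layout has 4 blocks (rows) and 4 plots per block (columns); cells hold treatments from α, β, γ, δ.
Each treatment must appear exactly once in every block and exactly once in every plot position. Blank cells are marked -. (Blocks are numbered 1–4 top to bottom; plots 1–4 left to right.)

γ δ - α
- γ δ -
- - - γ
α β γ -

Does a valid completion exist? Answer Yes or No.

No

Block 1, plot 3: block 1 has {α, γ, δ} and plot 3 has {γ, δ}, so it must be β.
Block 2, plot 1: block 2 has {γ, δ} and plot 1 has {α, γ}, so it must be β.
Now block 2, plot 4: block 2 together with plot 4 already contain {α, β, γ, δ} — every symbol — so nothing can go there. The grid has no valid completion.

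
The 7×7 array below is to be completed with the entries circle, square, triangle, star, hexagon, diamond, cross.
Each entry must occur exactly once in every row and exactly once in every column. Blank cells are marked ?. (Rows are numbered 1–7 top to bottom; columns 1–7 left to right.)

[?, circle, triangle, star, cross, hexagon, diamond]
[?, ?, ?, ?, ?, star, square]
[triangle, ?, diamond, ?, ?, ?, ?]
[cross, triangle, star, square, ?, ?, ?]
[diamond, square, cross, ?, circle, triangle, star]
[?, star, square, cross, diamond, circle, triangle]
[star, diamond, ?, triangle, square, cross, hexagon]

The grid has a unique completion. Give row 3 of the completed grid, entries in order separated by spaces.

Row 3, column 6: row 3 has {triangle, diamond} and column 6 has {circle, triangle, star, hexagon, cross}, leaving only square.
Row 1, column 1: row 1 has {circle, triangle, star, hexagon, diamond, cross} and column 1 has {triangle, star, diamond, cross}, leaving only square.
Row 4, column 5: row 4 has {square, triangle, star, cross} and column 5 has {circle, square, diamond, cross}, leaving only hexagon.
Row 3, column 5: row 3 has {square, triangle, diamond} and column 5 has {circle, square, hexagon, diamond, cross}, leaving only star.
Row 2, column 5: row 2 has {square, star} and column 5 has {circle, square, star, hexagon, diamond, cross}, leaving only triangle.
Row 4, column 6: row 4 has {square, triangle, star, hexagon, cross} and column 6 has {circle, square, triangle, star, hexagon, cross}, leaving only diamond.
Row 4, column 7: row 4 has {square, triangle, star, hexagon, diamond, cross} and column 7 has {square, triangle, star, hexagon, diamond}, leaving only circle.
Row 3, column 7: row 3 has {square, triangle, star, diamond} and column 7 has {circle, square, triangle, star, hexagon, diamond}, leaving only cross.
Row 3, column 2: row 3 has {square, triangle, star, diamond, cross} and column 2 has {circle, square, triangle, star, diamond}, leaving only hexagon.
Row 3, column 4: row 3 has {square, triangle, star, hexagon, diamond, cross} and column 4 has {square, triangle, star, cross}, leaving only circle.
So row 3 reads: triangle hexagon diamond circle star square cross.

triangle hexagon diamond circle star square cross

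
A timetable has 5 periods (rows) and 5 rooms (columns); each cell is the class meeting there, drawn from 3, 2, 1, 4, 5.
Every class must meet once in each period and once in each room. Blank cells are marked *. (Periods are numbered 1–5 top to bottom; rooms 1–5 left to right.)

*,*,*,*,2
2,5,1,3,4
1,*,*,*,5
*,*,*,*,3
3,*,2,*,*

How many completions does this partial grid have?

Period 1, room 1: eliminating its period and room leaves {4, 5}.
Period 1, room 2: eliminating its period and room leaves {3, 1, 4}.
Period 1, room 3: eliminating its period and room leaves {3, 4, 5}.
Period 1, room 4: eliminating its period and room leaves {1, 4, 5}.
Period 3, room 2: eliminating its period and room leaves {3, 2, 4}.
Period 3, room 3: eliminating its period and room leaves {3, 4}.
Period 3, room 4: eliminating its period and room leaves {2, 4}.
Period 4, room 1: eliminating its period and room leaves {4, 5}.
Period 4, room 2: eliminating its period and room leaves {2, 1, 4}.
Period 4, room 3: eliminating its period and room leaves {4, 5}.
Period 4, room 4: eliminating its period and room leaves {2, 1, 4, 5}.
Period 5, room 2: eliminating its period and room leaves {1, 4}.
Period 5, room 4: eliminating its period and room leaves {1, 4, 5}.
Period 5, room 5: eliminating its period and room leaves {1}.
Enumerating the assignments across these blanks that avoid any period or room repeat gives 3 completions.

3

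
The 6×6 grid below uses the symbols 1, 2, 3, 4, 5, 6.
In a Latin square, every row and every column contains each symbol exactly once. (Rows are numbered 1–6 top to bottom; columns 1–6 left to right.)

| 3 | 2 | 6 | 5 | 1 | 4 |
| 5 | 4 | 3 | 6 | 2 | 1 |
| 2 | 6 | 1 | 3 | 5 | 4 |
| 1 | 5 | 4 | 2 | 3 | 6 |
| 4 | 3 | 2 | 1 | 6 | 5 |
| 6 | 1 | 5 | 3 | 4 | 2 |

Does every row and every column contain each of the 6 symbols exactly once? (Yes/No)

Every row is a permutation, but column 6 contains 4 twice (at rows 1 and 3).

No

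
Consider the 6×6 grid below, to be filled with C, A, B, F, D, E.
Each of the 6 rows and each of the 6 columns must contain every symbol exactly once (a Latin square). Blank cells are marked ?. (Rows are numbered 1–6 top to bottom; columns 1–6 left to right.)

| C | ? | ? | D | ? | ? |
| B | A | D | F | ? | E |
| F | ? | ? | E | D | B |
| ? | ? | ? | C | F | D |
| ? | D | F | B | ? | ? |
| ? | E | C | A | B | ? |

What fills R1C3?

B

Row 2, column 5: row 2 has {A, B, F, D, E} and column 5 has {B, F, D}, leaving only C.
Row 3, column 2: row 3 has {B, F, D, E} and column 2 has {A, D, E}, leaving only C.
Row 3, column 3: row 3 has {C, B, F, D, E} and column 3 has {C, F, D}, leaving only A.
Row 4, column 2: row 4 has {C, F, D} and column 2 has {C, A, D, E}, leaving only B.
Row 1, column 2: row 1 has {C, D} and column 2 has {C, A, B, D, E}, leaving only F.
Row 1, column 6: row 1 has {C, F, D} and column 6 has {B, D, E}, leaving only A.
Row 1, column 5: row 1 has {C, A, F, D} and column 5 has {C, B, F, D}, leaving only E.
Row 1 already has {C, A, F, D, E} and column 3 already has {C, A, F, D}, so row 1, column 3 must be B.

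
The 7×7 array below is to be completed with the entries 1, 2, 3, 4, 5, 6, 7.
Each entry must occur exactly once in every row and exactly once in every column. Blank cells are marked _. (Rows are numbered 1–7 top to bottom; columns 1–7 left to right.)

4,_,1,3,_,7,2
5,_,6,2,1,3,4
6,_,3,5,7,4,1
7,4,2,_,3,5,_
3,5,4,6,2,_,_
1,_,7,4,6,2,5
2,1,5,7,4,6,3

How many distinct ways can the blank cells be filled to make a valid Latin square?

1

Row 1, column 2: eliminating its row and column leaves {6}.
Row 1, column 5: eliminating its row and column leaves {5}.
Row 2, column 2: eliminating its row and column leaves {7}.
Row 3, column 2: eliminating its row and column leaves {2}.
Row 4, column 4: eliminating its row and column leaves {1}.
Row 4, column 7: eliminating its row and column leaves {6}.
Row 5, column 6: eliminating its row and column leaves {1}.
Row 5, column 7: eliminating its row and column leaves {7}.
Row 6, column 2: eliminating its row and column leaves {3}.
Only one assignment across all blanks avoids any row or column repeat, giving 1 completion.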